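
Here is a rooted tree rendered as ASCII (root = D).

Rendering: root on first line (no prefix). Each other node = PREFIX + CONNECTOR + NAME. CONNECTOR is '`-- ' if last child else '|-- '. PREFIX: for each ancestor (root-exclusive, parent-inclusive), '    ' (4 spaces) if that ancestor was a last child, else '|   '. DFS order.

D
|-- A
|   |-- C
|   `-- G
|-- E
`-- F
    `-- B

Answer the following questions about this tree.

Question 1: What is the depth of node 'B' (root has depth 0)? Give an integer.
Path from root to B: D -> F -> B
Depth = number of edges = 2

Answer: 2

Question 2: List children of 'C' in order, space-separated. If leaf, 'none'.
Answer: none

Derivation:
Node C's children (from adjacency): (leaf)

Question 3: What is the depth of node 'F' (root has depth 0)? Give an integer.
Path from root to F: D -> F
Depth = number of edges = 1

Answer: 1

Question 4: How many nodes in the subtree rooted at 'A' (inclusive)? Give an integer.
Answer: 3

Derivation:
Subtree rooted at A contains: A, C, G
Count = 3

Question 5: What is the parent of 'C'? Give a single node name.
Answer: A

Derivation:
Scan adjacency: C appears as child of A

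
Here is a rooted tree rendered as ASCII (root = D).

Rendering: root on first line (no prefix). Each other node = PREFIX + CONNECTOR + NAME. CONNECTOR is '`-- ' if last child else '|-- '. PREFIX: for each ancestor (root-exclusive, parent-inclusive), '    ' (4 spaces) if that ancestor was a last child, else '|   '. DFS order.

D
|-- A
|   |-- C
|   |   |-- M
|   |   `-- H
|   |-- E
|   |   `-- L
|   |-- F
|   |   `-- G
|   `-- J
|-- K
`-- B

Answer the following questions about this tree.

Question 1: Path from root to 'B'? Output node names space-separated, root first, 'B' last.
Walk down from root: D -> B

Answer: D B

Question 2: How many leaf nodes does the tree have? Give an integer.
Leaves (nodes with no children): B, G, H, J, K, L, M

Answer: 7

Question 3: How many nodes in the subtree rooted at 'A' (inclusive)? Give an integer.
Subtree rooted at A contains: A, C, E, F, G, H, J, L, M
Count = 9

Answer: 9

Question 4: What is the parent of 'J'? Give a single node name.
Answer: A

Derivation:
Scan adjacency: J appears as child of A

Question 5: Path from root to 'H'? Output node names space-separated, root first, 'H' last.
Answer: D A C H

Derivation:
Walk down from root: D -> A -> C -> H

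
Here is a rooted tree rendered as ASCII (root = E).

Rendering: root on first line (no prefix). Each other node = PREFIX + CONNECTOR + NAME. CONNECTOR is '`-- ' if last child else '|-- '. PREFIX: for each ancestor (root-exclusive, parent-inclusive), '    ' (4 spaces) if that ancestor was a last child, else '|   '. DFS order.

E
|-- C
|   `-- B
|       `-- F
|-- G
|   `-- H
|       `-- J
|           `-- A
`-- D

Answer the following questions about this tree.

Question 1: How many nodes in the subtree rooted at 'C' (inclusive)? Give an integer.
Subtree rooted at C contains: B, C, F
Count = 3

Answer: 3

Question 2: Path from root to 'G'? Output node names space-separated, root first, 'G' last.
Answer: E G

Derivation:
Walk down from root: E -> G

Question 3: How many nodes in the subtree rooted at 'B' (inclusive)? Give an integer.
Answer: 2

Derivation:
Subtree rooted at B contains: B, F
Count = 2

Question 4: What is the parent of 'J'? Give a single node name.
Answer: H

Derivation:
Scan adjacency: J appears as child of H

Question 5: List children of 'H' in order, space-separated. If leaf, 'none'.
Node H's children (from adjacency): J

Answer: J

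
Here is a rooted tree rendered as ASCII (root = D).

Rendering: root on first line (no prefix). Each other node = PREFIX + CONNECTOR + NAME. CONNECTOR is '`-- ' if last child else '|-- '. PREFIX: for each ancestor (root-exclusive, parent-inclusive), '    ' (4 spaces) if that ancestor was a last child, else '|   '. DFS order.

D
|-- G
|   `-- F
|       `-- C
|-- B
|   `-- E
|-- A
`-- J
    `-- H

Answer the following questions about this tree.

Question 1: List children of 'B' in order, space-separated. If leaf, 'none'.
Node B's children (from adjacency): E

Answer: E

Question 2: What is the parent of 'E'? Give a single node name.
Scan adjacency: E appears as child of B

Answer: B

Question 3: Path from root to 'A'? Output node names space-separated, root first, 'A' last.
Answer: D A

Derivation:
Walk down from root: D -> A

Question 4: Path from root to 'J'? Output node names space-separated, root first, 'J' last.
Answer: D J

Derivation:
Walk down from root: D -> J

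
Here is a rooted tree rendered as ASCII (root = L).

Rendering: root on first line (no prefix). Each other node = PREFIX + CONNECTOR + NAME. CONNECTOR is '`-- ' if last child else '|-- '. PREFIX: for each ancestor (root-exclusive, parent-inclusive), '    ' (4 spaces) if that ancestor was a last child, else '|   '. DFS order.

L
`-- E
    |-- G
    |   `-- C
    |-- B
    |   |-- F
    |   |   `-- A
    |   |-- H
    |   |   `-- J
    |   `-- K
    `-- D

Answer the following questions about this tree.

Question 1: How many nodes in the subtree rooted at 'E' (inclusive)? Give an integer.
Subtree rooted at E contains: A, B, C, D, E, F, G, H, J, K
Count = 10

Answer: 10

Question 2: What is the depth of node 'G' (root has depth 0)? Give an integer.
Answer: 2

Derivation:
Path from root to G: L -> E -> G
Depth = number of edges = 2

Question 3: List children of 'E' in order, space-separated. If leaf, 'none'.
Answer: G B D

Derivation:
Node E's children (from adjacency): G, B, D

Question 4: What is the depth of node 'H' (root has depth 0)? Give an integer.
Answer: 3

Derivation:
Path from root to H: L -> E -> B -> H
Depth = number of edges = 3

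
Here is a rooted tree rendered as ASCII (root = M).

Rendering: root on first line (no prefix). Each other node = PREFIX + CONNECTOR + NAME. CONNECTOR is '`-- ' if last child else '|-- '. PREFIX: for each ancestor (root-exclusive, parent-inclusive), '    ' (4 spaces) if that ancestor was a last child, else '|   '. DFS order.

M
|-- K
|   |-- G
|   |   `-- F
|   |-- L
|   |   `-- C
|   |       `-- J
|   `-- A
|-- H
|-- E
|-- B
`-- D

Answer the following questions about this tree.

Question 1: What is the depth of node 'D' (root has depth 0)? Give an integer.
Path from root to D: M -> D
Depth = number of edges = 1

Answer: 1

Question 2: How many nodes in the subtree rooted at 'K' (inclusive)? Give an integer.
Subtree rooted at K contains: A, C, F, G, J, K, L
Count = 7

Answer: 7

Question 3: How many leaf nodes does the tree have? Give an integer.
Leaves (nodes with no children): A, B, D, E, F, H, J

Answer: 7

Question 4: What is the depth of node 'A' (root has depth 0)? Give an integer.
Path from root to A: M -> K -> A
Depth = number of edges = 2

Answer: 2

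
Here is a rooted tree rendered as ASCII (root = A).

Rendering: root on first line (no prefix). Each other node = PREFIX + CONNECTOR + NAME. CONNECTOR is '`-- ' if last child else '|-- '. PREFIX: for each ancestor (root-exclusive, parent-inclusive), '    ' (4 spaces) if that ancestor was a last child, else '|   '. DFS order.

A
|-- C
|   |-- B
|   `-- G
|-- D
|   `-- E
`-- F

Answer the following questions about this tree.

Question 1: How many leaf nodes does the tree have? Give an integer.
Answer: 4

Derivation:
Leaves (nodes with no children): B, E, F, G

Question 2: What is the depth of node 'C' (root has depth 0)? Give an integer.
Answer: 1

Derivation:
Path from root to C: A -> C
Depth = number of edges = 1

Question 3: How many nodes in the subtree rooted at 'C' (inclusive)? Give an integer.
Answer: 3

Derivation:
Subtree rooted at C contains: B, C, G
Count = 3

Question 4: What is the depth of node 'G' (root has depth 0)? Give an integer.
Answer: 2

Derivation:
Path from root to G: A -> C -> G
Depth = number of edges = 2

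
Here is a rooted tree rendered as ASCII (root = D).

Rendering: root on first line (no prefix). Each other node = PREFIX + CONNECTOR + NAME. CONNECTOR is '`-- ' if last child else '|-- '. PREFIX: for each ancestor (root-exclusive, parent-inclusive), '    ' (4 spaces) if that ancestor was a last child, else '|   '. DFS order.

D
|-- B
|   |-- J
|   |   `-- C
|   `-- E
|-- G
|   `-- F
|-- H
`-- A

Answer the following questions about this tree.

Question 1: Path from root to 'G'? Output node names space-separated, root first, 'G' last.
Answer: D G

Derivation:
Walk down from root: D -> G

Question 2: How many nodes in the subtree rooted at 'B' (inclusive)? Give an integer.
Subtree rooted at B contains: B, C, E, J
Count = 4

Answer: 4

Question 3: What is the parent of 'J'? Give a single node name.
Answer: B

Derivation:
Scan adjacency: J appears as child of B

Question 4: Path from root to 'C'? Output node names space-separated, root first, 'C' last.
Answer: D B J C

Derivation:
Walk down from root: D -> B -> J -> C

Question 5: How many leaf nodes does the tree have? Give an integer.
Leaves (nodes with no children): A, C, E, F, H

Answer: 5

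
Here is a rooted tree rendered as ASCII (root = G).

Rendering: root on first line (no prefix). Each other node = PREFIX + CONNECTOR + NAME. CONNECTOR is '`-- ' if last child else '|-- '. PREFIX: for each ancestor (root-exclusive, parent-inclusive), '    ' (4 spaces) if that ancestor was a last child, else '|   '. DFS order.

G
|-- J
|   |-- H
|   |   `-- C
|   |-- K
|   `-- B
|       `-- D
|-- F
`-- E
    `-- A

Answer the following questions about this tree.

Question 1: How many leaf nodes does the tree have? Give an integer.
Leaves (nodes with no children): A, C, D, F, K

Answer: 5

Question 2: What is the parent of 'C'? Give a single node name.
Scan adjacency: C appears as child of H

Answer: H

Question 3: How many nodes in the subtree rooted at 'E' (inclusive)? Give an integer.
Subtree rooted at E contains: A, E
Count = 2

Answer: 2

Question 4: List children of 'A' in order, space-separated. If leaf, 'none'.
Answer: none

Derivation:
Node A's children (from adjacency): (leaf)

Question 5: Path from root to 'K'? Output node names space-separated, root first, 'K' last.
Answer: G J K

Derivation:
Walk down from root: G -> J -> K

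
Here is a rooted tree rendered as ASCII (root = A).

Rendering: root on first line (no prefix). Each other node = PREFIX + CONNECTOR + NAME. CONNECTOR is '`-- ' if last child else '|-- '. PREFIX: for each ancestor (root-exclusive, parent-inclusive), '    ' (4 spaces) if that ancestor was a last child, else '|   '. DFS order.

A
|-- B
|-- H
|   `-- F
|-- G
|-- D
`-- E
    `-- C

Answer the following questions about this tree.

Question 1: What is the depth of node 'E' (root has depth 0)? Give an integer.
Path from root to E: A -> E
Depth = number of edges = 1

Answer: 1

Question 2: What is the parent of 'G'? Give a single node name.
Answer: A

Derivation:
Scan adjacency: G appears as child of A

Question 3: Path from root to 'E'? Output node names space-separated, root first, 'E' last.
Answer: A E

Derivation:
Walk down from root: A -> E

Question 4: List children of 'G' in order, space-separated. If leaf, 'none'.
Node G's children (from adjacency): (leaf)

Answer: none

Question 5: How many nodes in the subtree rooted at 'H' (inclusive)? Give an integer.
Answer: 2

Derivation:
Subtree rooted at H contains: F, H
Count = 2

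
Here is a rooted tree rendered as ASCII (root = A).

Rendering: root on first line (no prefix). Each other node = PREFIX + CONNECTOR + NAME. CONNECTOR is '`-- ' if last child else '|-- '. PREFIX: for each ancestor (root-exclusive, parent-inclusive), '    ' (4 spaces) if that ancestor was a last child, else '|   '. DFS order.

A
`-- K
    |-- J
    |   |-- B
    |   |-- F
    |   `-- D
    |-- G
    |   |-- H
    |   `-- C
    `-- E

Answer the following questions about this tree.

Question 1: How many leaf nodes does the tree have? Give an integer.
Leaves (nodes with no children): B, C, D, E, F, H

Answer: 6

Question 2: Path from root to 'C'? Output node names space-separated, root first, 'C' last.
Walk down from root: A -> K -> G -> C

Answer: A K G C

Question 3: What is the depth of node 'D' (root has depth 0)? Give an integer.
Path from root to D: A -> K -> J -> D
Depth = number of edges = 3

Answer: 3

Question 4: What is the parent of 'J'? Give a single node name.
Scan adjacency: J appears as child of K

Answer: K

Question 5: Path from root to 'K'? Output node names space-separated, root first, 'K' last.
Walk down from root: A -> K

Answer: A K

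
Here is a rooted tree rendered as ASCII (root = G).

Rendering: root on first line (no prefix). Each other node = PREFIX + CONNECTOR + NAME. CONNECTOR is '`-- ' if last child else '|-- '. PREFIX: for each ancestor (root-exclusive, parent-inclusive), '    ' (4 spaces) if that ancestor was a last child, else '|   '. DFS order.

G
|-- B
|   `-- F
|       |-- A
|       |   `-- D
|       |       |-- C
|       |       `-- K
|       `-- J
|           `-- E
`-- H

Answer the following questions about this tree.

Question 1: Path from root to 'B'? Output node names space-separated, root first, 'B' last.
Walk down from root: G -> B

Answer: G B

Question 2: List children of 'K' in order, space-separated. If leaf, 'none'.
Node K's children (from adjacency): (leaf)

Answer: none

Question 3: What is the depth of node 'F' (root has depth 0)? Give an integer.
Path from root to F: G -> B -> F
Depth = number of edges = 2

Answer: 2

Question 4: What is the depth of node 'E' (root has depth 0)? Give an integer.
Answer: 4

Derivation:
Path from root to E: G -> B -> F -> J -> E
Depth = number of edges = 4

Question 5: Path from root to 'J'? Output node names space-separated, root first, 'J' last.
Walk down from root: G -> B -> F -> J

Answer: G B F J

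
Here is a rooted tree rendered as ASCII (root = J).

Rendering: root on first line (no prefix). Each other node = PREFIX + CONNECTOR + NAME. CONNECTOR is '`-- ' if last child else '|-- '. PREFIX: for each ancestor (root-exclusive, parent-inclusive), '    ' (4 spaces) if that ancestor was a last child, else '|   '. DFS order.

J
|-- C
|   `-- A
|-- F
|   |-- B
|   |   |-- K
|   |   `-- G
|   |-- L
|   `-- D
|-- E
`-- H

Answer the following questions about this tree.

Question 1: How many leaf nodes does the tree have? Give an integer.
Answer: 7

Derivation:
Leaves (nodes with no children): A, D, E, G, H, K, L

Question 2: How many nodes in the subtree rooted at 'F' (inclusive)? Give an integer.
Answer: 6

Derivation:
Subtree rooted at F contains: B, D, F, G, K, L
Count = 6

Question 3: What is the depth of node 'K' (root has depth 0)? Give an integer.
Path from root to K: J -> F -> B -> K
Depth = number of edges = 3

Answer: 3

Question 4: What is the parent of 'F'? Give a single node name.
Answer: J

Derivation:
Scan adjacency: F appears as child of J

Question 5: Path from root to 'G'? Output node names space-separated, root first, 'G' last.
Answer: J F B G

Derivation:
Walk down from root: J -> F -> B -> G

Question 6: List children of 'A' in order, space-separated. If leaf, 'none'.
Node A's children (from adjacency): (leaf)

Answer: none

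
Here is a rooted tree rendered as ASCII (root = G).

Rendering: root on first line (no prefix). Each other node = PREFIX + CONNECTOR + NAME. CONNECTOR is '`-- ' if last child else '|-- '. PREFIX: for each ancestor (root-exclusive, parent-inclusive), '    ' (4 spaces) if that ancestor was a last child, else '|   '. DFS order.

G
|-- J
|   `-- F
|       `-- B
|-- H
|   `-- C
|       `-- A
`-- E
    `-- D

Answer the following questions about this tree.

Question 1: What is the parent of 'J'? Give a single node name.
Answer: G

Derivation:
Scan adjacency: J appears as child of G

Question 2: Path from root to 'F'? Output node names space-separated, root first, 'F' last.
Answer: G J F

Derivation:
Walk down from root: G -> J -> F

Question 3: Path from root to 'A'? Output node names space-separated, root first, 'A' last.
Answer: G H C A

Derivation:
Walk down from root: G -> H -> C -> A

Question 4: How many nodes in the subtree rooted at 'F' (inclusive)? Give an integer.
Answer: 2

Derivation:
Subtree rooted at F contains: B, F
Count = 2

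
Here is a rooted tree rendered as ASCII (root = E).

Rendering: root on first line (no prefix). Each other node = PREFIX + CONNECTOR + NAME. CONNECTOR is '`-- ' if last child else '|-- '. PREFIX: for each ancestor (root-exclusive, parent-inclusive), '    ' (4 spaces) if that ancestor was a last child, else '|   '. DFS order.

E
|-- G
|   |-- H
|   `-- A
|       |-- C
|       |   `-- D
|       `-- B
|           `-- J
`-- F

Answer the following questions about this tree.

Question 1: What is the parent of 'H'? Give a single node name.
Answer: G

Derivation:
Scan adjacency: H appears as child of G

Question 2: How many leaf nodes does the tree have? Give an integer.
Answer: 4

Derivation:
Leaves (nodes with no children): D, F, H, J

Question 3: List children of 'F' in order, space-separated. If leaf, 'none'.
Answer: none

Derivation:
Node F's children (from adjacency): (leaf)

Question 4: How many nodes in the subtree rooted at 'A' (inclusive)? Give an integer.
Answer: 5

Derivation:
Subtree rooted at A contains: A, B, C, D, J
Count = 5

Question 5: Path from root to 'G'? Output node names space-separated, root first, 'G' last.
Walk down from root: E -> G

Answer: E G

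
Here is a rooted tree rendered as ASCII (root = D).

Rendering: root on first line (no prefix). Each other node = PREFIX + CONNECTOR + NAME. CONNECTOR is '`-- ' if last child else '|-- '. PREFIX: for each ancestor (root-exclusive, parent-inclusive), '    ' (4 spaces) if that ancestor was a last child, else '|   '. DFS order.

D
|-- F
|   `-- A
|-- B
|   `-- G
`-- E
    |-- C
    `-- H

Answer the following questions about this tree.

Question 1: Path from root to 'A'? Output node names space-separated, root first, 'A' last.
Walk down from root: D -> F -> A

Answer: D F A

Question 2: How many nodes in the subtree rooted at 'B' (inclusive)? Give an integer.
Answer: 2

Derivation:
Subtree rooted at B contains: B, G
Count = 2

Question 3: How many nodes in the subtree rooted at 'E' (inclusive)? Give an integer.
Subtree rooted at E contains: C, E, H
Count = 3

Answer: 3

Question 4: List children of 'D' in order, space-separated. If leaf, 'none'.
Answer: F B E

Derivation:
Node D's children (from adjacency): F, B, E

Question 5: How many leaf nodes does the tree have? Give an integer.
Answer: 4

Derivation:
Leaves (nodes with no children): A, C, G, H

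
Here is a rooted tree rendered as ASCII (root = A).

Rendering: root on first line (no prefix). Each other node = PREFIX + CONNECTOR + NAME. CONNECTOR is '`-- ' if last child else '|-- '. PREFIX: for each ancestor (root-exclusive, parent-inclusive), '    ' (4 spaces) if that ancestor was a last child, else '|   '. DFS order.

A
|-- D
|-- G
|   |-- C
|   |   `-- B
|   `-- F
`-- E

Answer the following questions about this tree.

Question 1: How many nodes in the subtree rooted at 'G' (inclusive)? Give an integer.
Answer: 4

Derivation:
Subtree rooted at G contains: B, C, F, G
Count = 4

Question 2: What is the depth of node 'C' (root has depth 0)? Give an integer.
Path from root to C: A -> G -> C
Depth = number of edges = 2

Answer: 2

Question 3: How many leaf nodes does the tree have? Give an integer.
Leaves (nodes with no children): B, D, E, F

Answer: 4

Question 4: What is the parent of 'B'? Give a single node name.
Answer: C

Derivation:
Scan adjacency: B appears as child of C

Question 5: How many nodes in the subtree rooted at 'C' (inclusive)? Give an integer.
Subtree rooted at C contains: B, C
Count = 2

Answer: 2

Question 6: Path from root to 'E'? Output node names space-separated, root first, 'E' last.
Answer: A E

Derivation:
Walk down from root: A -> E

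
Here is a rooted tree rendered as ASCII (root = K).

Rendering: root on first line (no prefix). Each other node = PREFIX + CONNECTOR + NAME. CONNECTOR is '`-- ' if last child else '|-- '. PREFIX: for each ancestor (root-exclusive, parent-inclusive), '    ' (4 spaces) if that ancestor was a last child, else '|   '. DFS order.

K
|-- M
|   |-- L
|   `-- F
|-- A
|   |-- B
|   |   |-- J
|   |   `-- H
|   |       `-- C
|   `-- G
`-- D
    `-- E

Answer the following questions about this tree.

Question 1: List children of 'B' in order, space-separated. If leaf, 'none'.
Node B's children (from adjacency): J, H

Answer: J H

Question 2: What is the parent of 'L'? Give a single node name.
Answer: M

Derivation:
Scan adjacency: L appears as child of M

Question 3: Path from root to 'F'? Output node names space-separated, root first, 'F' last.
Walk down from root: K -> M -> F

Answer: K M F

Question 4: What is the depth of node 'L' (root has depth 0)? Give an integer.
Path from root to L: K -> M -> L
Depth = number of edges = 2

Answer: 2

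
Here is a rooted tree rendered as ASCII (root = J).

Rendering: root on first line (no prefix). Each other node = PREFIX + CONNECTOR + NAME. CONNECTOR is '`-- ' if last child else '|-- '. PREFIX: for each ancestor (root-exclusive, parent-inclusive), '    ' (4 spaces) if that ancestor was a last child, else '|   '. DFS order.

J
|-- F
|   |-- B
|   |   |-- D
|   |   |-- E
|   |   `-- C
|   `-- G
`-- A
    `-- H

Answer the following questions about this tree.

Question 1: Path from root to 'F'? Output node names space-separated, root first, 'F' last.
Walk down from root: J -> F

Answer: J F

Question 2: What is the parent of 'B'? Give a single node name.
Scan adjacency: B appears as child of F

Answer: F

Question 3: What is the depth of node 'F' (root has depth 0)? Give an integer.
Answer: 1

Derivation:
Path from root to F: J -> F
Depth = number of edges = 1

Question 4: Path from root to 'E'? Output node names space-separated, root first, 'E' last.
Answer: J F B E

Derivation:
Walk down from root: J -> F -> B -> E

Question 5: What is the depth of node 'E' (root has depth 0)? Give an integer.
Path from root to E: J -> F -> B -> E
Depth = number of edges = 3

Answer: 3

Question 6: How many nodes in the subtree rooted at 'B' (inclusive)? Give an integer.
Answer: 4

Derivation:
Subtree rooted at B contains: B, C, D, E
Count = 4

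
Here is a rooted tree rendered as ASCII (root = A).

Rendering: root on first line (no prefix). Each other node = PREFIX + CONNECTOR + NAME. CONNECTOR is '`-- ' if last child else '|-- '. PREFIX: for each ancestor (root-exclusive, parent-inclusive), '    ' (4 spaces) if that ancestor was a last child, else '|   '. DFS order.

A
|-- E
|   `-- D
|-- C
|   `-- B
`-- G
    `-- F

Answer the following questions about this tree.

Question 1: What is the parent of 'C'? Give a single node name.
Scan adjacency: C appears as child of A

Answer: A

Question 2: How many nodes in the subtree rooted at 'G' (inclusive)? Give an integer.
Subtree rooted at G contains: F, G
Count = 2

Answer: 2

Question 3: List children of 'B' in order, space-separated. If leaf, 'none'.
Node B's children (from adjacency): (leaf)

Answer: none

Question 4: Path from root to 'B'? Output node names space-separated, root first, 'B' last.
Answer: A C B

Derivation:
Walk down from root: A -> C -> B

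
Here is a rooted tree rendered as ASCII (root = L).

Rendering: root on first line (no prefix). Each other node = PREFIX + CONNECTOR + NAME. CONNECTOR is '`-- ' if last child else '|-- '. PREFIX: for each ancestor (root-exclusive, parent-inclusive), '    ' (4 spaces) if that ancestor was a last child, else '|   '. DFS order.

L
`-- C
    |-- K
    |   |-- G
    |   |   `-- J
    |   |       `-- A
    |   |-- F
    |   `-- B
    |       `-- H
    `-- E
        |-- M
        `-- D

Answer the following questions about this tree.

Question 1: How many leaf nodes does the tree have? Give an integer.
Leaves (nodes with no children): A, D, F, H, M

Answer: 5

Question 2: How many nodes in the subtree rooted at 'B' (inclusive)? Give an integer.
Answer: 2

Derivation:
Subtree rooted at B contains: B, H
Count = 2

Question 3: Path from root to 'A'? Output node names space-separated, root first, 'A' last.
Answer: L C K G J A

Derivation:
Walk down from root: L -> C -> K -> G -> J -> A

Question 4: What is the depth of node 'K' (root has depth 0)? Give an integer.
Answer: 2

Derivation:
Path from root to K: L -> C -> K
Depth = number of edges = 2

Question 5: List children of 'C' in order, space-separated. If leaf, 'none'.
Node C's children (from adjacency): K, E

Answer: K E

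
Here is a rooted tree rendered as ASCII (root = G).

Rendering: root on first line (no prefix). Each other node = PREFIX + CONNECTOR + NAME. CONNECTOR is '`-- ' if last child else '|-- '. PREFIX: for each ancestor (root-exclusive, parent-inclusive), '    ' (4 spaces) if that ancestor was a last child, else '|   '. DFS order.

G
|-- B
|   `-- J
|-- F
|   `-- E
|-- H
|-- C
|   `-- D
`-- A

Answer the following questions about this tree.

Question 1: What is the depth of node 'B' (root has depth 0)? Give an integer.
Answer: 1

Derivation:
Path from root to B: G -> B
Depth = number of edges = 1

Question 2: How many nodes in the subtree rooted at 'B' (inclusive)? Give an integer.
Answer: 2

Derivation:
Subtree rooted at B contains: B, J
Count = 2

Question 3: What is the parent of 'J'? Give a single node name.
Scan adjacency: J appears as child of B

Answer: B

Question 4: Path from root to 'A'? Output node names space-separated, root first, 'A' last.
Walk down from root: G -> A

Answer: G A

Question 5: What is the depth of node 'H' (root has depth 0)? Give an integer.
Path from root to H: G -> H
Depth = number of edges = 1

Answer: 1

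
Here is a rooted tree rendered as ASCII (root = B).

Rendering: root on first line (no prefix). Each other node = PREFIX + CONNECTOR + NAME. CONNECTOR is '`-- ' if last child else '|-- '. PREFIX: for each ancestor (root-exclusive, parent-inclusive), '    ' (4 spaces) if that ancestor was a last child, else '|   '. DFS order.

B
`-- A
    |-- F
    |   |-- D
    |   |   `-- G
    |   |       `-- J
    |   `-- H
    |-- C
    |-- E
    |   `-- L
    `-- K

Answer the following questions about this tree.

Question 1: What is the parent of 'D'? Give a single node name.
Scan adjacency: D appears as child of F

Answer: F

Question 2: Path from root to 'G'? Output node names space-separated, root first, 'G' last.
Walk down from root: B -> A -> F -> D -> G

Answer: B A F D G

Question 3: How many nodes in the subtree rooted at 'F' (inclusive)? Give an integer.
Subtree rooted at F contains: D, F, G, H, J
Count = 5

Answer: 5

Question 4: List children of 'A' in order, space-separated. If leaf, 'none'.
Node A's children (from adjacency): F, C, E, K

Answer: F C E K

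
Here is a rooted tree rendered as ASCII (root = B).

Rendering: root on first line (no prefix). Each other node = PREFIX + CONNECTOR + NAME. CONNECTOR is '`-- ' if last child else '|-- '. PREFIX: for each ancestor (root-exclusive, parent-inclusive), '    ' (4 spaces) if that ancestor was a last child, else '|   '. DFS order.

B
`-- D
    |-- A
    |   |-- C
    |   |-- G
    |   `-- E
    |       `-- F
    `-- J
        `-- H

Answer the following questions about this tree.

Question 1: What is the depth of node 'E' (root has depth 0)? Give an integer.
Path from root to E: B -> D -> A -> E
Depth = number of edges = 3

Answer: 3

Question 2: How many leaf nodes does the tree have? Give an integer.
Leaves (nodes with no children): C, F, G, H

Answer: 4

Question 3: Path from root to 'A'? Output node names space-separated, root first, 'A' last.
Walk down from root: B -> D -> A

Answer: B D A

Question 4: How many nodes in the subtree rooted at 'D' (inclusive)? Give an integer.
Answer: 8

Derivation:
Subtree rooted at D contains: A, C, D, E, F, G, H, J
Count = 8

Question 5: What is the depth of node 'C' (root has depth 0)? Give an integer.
Path from root to C: B -> D -> A -> C
Depth = number of edges = 3

Answer: 3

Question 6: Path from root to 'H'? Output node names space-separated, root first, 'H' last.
Walk down from root: B -> D -> J -> H

Answer: B D J H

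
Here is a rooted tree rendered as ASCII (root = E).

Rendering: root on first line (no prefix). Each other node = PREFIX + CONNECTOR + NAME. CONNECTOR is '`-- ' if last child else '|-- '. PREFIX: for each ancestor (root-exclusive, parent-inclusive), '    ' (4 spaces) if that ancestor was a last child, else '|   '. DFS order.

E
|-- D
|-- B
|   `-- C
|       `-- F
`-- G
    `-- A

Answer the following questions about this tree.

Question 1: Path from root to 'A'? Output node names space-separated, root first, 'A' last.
Walk down from root: E -> G -> A

Answer: E G A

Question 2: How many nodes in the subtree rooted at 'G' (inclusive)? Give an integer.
Answer: 2

Derivation:
Subtree rooted at G contains: A, G
Count = 2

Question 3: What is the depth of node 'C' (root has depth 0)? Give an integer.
Answer: 2

Derivation:
Path from root to C: E -> B -> C
Depth = number of edges = 2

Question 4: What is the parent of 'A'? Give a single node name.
Scan adjacency: A appears as child of G

Answer: G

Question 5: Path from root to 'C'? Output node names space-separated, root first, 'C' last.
Walk down from root: E -> B -> C

Answer: E B C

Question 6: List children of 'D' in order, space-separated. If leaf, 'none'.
Answer: none

Derivation:
Node D's children (from adjacency): (leaf)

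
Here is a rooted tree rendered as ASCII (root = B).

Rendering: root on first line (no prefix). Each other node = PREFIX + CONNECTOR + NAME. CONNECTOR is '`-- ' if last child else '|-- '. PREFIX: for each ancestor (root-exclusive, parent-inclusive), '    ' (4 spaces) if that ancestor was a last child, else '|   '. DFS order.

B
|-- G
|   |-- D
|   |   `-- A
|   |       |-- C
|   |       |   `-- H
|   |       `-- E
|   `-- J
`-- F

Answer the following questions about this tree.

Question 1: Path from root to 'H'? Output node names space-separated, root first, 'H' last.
Answer: B G D A C H

Derivation:
Walk down from root: B -> G -> D -> A -> C -> H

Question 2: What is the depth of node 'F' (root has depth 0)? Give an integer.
Answer: 1

Derivation:
Path from root to F: B -> F
Depth = number of edges = 1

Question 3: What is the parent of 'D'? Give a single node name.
Scan adjacency: D appears as child of G

Answer: G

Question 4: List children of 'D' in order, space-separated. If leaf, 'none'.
Node D's children (from adjacency): A

Answer: A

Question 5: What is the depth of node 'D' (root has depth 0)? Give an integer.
Path from root to D: B -> G -> D
Depth = number of edges = 2

Answer: 2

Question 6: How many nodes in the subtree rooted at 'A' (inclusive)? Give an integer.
Answer: 4

Derivation:
Subtree rooted at A contains: A, C, E, H
Count = 4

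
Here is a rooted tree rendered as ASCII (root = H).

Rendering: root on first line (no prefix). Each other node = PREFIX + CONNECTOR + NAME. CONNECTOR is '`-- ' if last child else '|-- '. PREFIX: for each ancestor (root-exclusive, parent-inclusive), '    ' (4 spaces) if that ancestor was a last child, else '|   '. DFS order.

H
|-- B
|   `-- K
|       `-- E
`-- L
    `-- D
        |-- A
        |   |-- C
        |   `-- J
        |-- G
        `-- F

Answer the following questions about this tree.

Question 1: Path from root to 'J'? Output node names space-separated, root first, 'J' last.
Answer: H L D A J

Derivation:
Walk down from root: H -> L -> D -> A -> J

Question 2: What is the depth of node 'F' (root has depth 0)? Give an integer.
Path from root to F: H -> L -> D -> F
Depth = number of edges = 3

Answer: 3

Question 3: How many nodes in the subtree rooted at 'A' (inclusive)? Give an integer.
Answer: 3

Derivation:
Subtree rooted at A contains: A, C, J
Count = 3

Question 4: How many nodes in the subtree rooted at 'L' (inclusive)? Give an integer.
Subtree rooted at L contains: A, C, D, F, G, J, L
Count = 7

Answer: 7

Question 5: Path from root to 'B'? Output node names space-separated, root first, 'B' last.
Answer: H B

Derivation:
Walk down from root: H -> B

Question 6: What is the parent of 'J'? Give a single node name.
Answer: A

Derivation:
Scan adjacency: J appears as child of A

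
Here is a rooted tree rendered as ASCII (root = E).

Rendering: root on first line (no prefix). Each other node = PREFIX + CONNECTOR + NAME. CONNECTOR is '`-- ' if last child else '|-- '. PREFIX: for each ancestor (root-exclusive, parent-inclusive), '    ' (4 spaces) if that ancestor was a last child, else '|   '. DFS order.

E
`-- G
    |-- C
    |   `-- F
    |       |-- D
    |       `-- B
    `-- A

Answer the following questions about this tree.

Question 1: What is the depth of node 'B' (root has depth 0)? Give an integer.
Answer: 4

Derivation:
Path from root to B: E -> G -> C -> F -> B
Depth = number of edges = 4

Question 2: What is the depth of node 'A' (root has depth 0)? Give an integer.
Path from root to A: E -> G -> A
Depth = number of edges = 2

Answer: 2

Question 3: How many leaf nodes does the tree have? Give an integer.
Leaves (nodes with no children): A, B, D

Answer: 3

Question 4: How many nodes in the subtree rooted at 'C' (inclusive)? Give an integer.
Answer: 4

Derivation:
Subtree rooted at C contains: B, C, D, F
Count = 4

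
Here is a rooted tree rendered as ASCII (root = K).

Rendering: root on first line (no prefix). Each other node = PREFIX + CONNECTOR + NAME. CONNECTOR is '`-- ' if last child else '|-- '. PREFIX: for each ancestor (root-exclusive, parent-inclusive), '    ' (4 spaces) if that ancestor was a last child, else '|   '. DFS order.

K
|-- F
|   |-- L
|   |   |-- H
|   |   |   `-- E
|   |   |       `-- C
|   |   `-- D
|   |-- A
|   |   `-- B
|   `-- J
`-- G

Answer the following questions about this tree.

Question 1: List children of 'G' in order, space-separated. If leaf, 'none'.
Answer: none

Derivation:
Node G's children (from adjacency): (leaf)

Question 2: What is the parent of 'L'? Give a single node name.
Scan adjacency: L appears as child of F

Answer: F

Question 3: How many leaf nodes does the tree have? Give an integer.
Leaves (nodes with no children): B, C, D, G, J

Answer: 5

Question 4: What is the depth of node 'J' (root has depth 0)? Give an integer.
Path from root to J: K -> F -> J
Depth = number of edges = 2

Answer: 2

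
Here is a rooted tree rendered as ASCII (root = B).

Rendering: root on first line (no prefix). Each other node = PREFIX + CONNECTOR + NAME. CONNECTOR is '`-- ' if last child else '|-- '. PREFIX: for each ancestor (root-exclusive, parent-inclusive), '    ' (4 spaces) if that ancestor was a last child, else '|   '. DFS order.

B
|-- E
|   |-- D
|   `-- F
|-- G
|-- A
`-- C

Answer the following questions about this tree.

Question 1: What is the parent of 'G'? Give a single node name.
Scan adjacency: G appears as child of B

Answer: B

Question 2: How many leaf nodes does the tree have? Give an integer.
Answer: 5

Derivation:
Leaves (nodes with no children): A, C, D, F, G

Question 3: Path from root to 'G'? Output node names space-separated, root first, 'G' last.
Answer: B G

Derivation:
Walk down from root: B -> G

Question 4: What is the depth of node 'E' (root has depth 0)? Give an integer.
Path from root to E: B -> E
Depth = number of edges = 1

Answer: 1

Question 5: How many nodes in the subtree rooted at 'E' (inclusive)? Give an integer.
Subtree rooted at E contains: D, E, F
Count = 3

Answer: 3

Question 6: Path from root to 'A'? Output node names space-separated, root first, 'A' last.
Walk down from root: B -> A

Answer: B A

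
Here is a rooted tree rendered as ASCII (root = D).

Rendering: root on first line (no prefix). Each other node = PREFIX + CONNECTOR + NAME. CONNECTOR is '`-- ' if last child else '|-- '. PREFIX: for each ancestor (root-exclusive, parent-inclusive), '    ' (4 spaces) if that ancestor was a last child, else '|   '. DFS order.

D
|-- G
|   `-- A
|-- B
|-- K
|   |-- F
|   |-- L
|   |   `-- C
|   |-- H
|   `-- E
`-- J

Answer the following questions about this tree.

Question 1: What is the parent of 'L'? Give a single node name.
Answer: K

Derivation:
Scan adjacency: L appears as child of K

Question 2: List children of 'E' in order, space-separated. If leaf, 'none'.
Answer: none

Derivation:
Node E's children (from adjacency): (leaf)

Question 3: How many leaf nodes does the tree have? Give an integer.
Leaves (nodes with no children): A, B, C, E, F, H, J

Answer: 7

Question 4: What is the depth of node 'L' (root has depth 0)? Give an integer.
Path from root to L: D -> K -> L
Depth = number of edges = 2

Answer: 2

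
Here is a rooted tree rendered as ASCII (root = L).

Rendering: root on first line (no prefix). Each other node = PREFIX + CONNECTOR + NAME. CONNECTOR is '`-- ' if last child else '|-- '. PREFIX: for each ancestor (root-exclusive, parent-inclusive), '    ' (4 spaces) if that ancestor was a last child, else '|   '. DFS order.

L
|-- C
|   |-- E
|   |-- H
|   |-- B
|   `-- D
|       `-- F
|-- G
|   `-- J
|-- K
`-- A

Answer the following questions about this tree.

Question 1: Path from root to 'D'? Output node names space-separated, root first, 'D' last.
Walk down from root: L -> C -> D

Answer: L C D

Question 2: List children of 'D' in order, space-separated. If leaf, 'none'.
Answer: F

Derivation:
Node D's children (from adjacency): F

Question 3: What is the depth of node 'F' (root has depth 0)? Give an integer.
Path from root to F: L -> C -> D -> F
Depth = number of edges = 3

Answer: 3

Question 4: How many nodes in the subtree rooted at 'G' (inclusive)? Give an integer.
Subtree rooted at G contains: G, J
Count = 2

Answer: 2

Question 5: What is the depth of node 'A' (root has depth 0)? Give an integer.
Answer: 1

Derivation:
Path from root to A: L -> A
Depth = number of edges = 1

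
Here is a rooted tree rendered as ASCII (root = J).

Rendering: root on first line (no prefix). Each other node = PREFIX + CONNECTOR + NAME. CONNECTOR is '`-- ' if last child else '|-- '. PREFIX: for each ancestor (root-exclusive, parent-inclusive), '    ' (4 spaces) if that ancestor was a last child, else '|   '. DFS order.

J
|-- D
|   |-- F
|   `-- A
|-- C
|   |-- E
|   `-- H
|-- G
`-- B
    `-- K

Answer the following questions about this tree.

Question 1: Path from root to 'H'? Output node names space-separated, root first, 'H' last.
Answer: J C H

Derivation:
Walk down from root: J -> C -> H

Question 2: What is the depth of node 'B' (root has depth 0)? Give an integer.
Path from root to B: J -> B
Depth = number of edges = 1

Answer: 1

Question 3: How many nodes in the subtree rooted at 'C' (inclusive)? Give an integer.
Subtree rooted at C contains: C, E, H
Count = 3

Answer: 3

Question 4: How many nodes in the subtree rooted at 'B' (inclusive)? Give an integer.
Subtree rooted at B contains: B, K
Count = 2

Answer: 2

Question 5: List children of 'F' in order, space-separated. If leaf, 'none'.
Node F's children (from adjacency): (leaf)

Answer: none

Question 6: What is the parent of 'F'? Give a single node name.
Scan adjacency: F appears as child of D

Answer: D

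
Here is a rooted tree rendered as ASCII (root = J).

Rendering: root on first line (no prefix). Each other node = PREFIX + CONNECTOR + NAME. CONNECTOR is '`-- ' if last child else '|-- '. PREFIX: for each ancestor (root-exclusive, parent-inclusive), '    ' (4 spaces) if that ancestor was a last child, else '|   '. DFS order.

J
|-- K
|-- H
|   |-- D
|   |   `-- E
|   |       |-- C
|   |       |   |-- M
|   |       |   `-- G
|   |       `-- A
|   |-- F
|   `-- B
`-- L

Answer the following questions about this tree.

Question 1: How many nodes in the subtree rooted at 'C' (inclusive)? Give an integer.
Subtree rooted at C contains: C, G, M
Count = 3

Answer: 3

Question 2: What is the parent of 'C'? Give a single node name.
Answer: E

Derivation:
Scan adjacency: C appears as child of E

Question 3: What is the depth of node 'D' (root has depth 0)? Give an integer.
Path from root to D: J -> H -> D
Depth = number of edges = 2

Answer: 2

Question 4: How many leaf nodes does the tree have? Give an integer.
Leaves (nodes with no children): A, B, F, G, K, L, M

Answer: 7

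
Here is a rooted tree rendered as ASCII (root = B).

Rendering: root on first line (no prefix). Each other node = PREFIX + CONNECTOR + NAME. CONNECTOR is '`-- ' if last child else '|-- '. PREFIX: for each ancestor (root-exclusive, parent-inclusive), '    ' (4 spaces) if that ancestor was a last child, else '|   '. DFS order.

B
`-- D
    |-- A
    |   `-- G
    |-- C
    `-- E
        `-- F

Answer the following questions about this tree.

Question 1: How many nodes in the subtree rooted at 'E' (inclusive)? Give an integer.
Answer: 2

Derivation:
Subtree rooted at E contains: E, F
Count = 2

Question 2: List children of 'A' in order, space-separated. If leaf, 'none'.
Node A's children (from adjacency): G

Answer: G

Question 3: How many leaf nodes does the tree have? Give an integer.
Leaves (nodes with no children): C, F, G

Answer: 3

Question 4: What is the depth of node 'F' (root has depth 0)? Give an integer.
Path from root to F: B -> D -> E -> F
Depth = number of edges = 3

Answer: 3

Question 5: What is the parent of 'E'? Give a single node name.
Answer: D

Derivation:
Scan adjacency: E appears as child of D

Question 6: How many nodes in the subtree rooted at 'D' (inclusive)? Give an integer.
Answer: 6

Derivation:
Subtree rooted at D contains: A, C, D, E, F, G
Count = 6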